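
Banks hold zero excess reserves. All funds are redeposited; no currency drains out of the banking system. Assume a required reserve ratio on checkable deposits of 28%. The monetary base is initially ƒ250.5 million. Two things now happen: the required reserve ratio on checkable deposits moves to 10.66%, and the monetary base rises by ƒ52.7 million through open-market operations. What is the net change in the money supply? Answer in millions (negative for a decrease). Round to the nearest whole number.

ƒ1950 million

Before: m₁ = 1 / (0.28) ≈ 3.5714, MB₁ = 250.5, so M₁ = 3.5714 × 250.5 = 894.6357 million.
After: m₂ = 1 / (0.1066) ≈ 9.3809, MB₂ = 250.5 + 52.7 = 303.2, so M₂ = 9.3809 × 303.2 ≈ 2844.2889 million.
ΔM = M₂ − M₁ = 2844.2889 − 894.6357 = 1949.6532 million.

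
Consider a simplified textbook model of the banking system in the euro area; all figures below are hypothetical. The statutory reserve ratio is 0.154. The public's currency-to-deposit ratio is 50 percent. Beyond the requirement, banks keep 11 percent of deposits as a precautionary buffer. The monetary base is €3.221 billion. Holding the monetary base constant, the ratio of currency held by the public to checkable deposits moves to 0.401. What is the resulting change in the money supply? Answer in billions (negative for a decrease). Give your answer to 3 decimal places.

Initially m₁ = (1 + 0.5) / (0.154 + 0.11 + 0.5) ≈ 1.96335, so M₁ = 1.96335 × 3.221 ≈ 6.324 billion.
After the change m₂ = (1 + 0.401) / (0.154 + 0.11 + 0.401) ≈ 2.10677, so M₂ = 2.10677 × 3.221 ≈ 6.7859 billion.
ΔM = M₂ − M₁ = 6.7859 − 6.324 = 0.4619 billion.

€0.462 billion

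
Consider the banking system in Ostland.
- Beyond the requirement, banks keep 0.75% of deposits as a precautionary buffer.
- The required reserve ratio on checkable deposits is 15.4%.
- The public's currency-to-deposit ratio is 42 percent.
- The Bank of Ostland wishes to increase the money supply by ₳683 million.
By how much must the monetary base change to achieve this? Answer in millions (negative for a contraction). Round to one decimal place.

The money multiplier is m = (1 + c) / (rr + e + c) = (1 + 0.42) / (0.154 + 0.0075 + 0.42) ≈ 2.44196.
ΔMB = ΔM / m = (+683) / 2.44196 ≈ 279.6934 million.

₳279.7 million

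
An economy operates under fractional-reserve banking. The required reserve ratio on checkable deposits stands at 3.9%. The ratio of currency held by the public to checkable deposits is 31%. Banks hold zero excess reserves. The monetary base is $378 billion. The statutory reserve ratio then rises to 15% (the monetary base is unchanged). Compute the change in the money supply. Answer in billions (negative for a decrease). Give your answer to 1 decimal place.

-342.4 billion

Initially m₁ = (1 + 0.31) / (0.039 + 0.31) ≈ 3.75358, so M₁ = 3.75358 × 378 ≈ 1418.8532 billion.
After the change m₂ = (1 + 0.31) / (0.15 + 0.31) ≈ 2.84783, so M₂ = 2.84783 × 378 ≈ 1076.4797 billion.
ΔM = M₂ − M₁ = 1076.4797 − 1418.8532 = -342.3735 billion.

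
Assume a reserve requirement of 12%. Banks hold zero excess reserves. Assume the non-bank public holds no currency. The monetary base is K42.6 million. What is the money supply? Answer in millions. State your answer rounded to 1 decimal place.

With no currency drain or excess reserves, the money multiplier is m = 1/rr = 1/0.12 ≈ 8.3333.
Money supply M = m × MB = 8.3333 × 42.6 ≈ 354.9986 million.

K355.0 million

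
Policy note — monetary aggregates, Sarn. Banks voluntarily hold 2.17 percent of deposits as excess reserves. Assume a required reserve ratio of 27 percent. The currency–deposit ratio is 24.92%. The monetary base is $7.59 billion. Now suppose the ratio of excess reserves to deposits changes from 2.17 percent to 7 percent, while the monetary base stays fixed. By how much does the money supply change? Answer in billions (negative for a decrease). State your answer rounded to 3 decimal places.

-1.437 billion

Initially m₁ = (1 + 0.2492) / (0.27 + 0.0217 + 0.2492) ≈ 2.30948, so M₁ = 2.30948 × 7.59 ≈ 17.529 billion.
After the change m₂ = (1 + 0.2492) / (0.27 + 0.07 + 0.2492) ≈ 2.12016, so M₂ = 2.12016 × 7.59 ≈ 16.092 billion.
ΔM = M₂ − M₁ = 16.092 − 17.529 = -1.437 billion.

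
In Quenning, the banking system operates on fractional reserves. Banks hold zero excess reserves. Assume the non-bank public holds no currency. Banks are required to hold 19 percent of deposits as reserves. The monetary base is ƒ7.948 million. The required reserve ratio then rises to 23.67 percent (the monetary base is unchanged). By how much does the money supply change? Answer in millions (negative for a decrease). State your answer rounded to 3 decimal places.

Initially m₁ = 1 / (0.19) ≈ 5.26316, so M₁ = 5.26316 × 7.948 ≈ 41.8316 million.
After the change m₂ = 1 / (0.2367) ≈ 4.22476, so M₂ = 4.22476 × 7.948 ≈ 33.5784 million.
ΔM = M₂ − M₁ = 33.5784 − 41.8316 = -8.2532 million.

-8.253 million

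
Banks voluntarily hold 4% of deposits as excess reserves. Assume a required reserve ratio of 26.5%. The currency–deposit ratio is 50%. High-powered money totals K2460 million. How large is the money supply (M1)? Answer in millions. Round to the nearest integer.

K4584 million

The money multiplier is m = (1 + c) / (rr + e + c) = (1 + 0.5) / (0.265 + 0.04 + 0.5) ≈ 1.86335.
So M = m × MB = 1.86335 × 2460 = 4583.841 million.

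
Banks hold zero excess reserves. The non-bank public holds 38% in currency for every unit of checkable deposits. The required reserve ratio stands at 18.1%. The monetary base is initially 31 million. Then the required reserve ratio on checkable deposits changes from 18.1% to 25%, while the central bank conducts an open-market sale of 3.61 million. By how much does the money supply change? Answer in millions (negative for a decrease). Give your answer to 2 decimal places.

-16.26 million

Before: m₁ = (1 + 0.38) / (0.181 + 0.38) ≈ 2.45989, MB₁ = 31, so M₁ = 2.45989 × 31 ≈ 76.2566 million.
After: m₂ = (1 + 0.38) / (0.25 + 0.38) ≈ 2.19048, MB₂ = 31 − 3.61 = 27.39, so M₂ = 2.19048 × 27.39 ≈ 59.9972 million.
ΔM = M₂ − M₁ = 59.9972 − 76.2566 = -16.2594 million.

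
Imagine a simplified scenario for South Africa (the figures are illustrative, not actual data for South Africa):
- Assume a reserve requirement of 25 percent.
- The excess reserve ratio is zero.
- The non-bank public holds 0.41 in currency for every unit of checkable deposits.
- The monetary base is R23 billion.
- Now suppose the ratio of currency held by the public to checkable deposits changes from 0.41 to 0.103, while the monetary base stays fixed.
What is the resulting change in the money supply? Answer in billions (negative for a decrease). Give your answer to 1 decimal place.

Initially m₁ = (1 + 0.41) / (0.25 + 0.41) ≈ 2.1364, so M₁ = 2.1364 × 23 = 49.1372 billion.
After the change m₂ = (1 + 0.103) / (0.25 + 0.103) ≈ 3.1246, so M₂ = 3.1246 × 23 = 71.8658 billion.
ΔM = M₂ − M₁ = 71.8658 − 49.1372 = 22.7286 billion.

R22.7 billion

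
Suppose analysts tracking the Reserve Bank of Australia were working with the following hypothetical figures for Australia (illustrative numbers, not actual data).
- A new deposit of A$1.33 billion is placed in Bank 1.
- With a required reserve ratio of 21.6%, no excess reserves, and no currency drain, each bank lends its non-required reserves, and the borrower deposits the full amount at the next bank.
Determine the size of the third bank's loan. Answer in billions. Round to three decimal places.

Each bank lends a fraction (1 − rr) = 0.7840 of the deposit it receives, so Bank 3 receives 1.33·0.7840^2 and lends 1.33·0.7840^3 ≈ 0.6409 billion.

A$0.641 billion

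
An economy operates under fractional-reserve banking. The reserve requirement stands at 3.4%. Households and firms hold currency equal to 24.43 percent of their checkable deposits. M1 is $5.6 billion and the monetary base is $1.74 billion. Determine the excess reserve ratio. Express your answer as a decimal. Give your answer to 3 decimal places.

0.108

Using m = M/MB = 5.6/1.74 ≈ 3.218391. Since m = (1 + c)/(c + rr + e), the denominator satisfies c + rr + e = (1 + c)/m = (1 + 0.2443) / 3.218391 ≈ 0.386622.
With c = 0.2443 and rr = 0.034, the excess reserve ratio is 0.386622 − 0.2443 − 0.034 = 0.108322.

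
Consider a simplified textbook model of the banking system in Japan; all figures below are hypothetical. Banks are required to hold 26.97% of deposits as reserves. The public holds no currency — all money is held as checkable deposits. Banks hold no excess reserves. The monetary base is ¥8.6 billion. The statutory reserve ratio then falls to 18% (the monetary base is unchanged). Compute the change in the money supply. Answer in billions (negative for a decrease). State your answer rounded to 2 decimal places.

¥15.89 billion

Initially m₁ = 1 / (0.2697) ≈ 3.7078, so M₁ = 3.7078 × 8.6 ≈ 31.8871 billion.
After the change m₂ = 1 / (0.18) ≈ 5.5556, so M₂ = 5.5556 × 8.6 ≈ 47.7782 billion.
ΔM = M₂ − M₁ = 47.7782 − 31.8871 = 15.8911 billion.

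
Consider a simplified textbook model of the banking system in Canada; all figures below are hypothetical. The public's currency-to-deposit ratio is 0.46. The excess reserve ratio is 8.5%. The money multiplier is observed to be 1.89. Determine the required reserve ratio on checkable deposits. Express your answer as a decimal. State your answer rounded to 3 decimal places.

Using m = 1.89. Since m = (1 + c)/(c + rr + e), the denominator satisfies c + rr + e = (1 + c)/m = (1 + 0.46) / 1.89 ≈ 0.772487.
With c = 0.46 and e = 0.085, the required reserve ratio on checkable deposits is 0.772487 − 0.46 − 0.085 = 0.227487.

0.227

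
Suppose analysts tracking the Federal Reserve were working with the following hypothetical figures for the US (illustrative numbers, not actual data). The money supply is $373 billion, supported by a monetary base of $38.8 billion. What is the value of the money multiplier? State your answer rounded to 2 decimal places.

9.61

The money multiplier is m = M / MB = 373 / 38.8 ≈ 9.61340.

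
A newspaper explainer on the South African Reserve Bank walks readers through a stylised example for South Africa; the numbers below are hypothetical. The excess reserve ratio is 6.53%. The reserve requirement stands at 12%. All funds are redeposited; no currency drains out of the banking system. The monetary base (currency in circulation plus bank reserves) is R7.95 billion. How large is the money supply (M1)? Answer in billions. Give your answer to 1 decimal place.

R42.9 billion

The money multiplier is m = 1 / (rr + e) = 1 / (0.12 + 0.0653) ≈ 5.3967.
So M = m × MB = 5.3967 × 7.95 ≈ 42.9038 billion.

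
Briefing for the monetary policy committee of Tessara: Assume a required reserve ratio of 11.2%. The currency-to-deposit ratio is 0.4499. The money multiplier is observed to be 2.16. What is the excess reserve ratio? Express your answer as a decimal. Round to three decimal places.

0.109

Using m = 2.16. Since m = (1 + c)/(c + rr + e), the denominator satisfies c + rr + e = (1 + c)/m = (1 + 0.4499) / 2.16 = 0.671250.
With c = 0.4499 and rr = 0.112, the excess reserve ratio is 0.671250 − 0.4499 − 0.112 = 0.10935.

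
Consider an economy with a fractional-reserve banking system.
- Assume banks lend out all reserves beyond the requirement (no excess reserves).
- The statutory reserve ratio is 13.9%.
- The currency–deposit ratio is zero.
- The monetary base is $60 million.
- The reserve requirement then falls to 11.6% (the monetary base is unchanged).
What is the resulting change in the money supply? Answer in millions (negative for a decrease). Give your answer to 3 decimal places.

$85.587 million

Initially m₁ = 1 / (0.139) ≈ 7.194245, so M₁ = 7.194245 × 60 = 431.6547 million.
After the change m₂ = 1 / (0.116) ≈ 8.620690, so M₂ = 8.620690 × 60 = 517.2414 million.
ΔM = M₂ − M₁ = 517.2414 − 431.6547 = 85.5867 million.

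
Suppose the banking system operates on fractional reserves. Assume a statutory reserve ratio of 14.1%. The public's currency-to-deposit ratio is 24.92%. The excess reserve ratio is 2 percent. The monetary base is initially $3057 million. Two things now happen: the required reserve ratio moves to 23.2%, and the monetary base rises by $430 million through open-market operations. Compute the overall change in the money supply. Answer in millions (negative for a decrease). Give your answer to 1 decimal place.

-618.6 million

Before: m₁ = (1 + 0.2492) / (0.141 + 0.02 + 0.2492) ≈ 3.045344, MB₁ = 3057, so M₁ = 3.045344 × 3057 ≈ 9309.6166 million.
After: m₂ = (1 + 0.2492) / (0.232 + 0.02 + 0.2492) ≈ 2.492418, MB₂ = 3057 + 430 = 3487, so M₂ = 2.492418 × 3487 ≈ 8691.0616 million.
ΔM = M₂ − M₁ = 8691.0616 − 9309.6166 = -618.555 million.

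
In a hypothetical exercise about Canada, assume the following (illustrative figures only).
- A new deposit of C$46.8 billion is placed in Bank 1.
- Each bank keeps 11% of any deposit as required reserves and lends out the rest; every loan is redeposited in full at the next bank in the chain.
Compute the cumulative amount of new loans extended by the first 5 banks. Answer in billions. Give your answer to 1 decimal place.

Bank i lends (1 − rr)^i of the original deposit: Bank 1 lends 46.8·0.8900 = 41.6520, Bank 2 lends 46.8·0.8900² ≈ 37.0703, and so on.
Summing a geometric series: total = 46.8·[0.8900·(1 − 0.8900^5) / (1 − 0.8900)] ≈ 167.2116 billion.

C$167.2 billion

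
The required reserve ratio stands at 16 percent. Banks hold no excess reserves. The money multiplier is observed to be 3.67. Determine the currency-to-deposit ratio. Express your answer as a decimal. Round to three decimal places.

Using m = 3.67. From m = (1 + c)/(c + rr + e), rearranging gives 1 + c = m·(c + rr + e), so c·(1 − m) = m·(rr + e) − 1.
Hence c = [m·(rr + e) − 1]/(1 − m) = [3.67 × (0.16 + 0) − 1] / (1 − 3.67) ≈ 0.154607.

0.155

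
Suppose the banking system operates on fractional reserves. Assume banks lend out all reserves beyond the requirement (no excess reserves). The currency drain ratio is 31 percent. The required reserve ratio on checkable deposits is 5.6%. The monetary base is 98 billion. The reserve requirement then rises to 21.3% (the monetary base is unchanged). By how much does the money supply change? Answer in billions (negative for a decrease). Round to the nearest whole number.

Initially m₁ = (1 + 0.31) / (0.056 + 0.31) ≈ 3.5792, so M₁ = 3.5792 × 98 = 350.7616 billion.
After the change m₂ = (1 + 0.31) / (0.213 + 0.31) ≈ 2.5048, so M₂ = 2.5048 × 98 = 245.4704 billion.
ΔM = M₂ − M₁ = 245.4704 − 350.7616 = -105.2912 billion.

-105 billion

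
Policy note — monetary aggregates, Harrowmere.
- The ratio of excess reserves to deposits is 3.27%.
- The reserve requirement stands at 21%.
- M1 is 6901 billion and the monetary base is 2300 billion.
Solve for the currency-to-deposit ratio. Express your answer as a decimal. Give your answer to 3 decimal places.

Using m = M/MB = 6901/2300 ≈ 3.000435. From m = (1 + c)/(c + rr + e), rearranging gives 1 + c = m·(c + rr + e), so c·(1 − m) = m·(rr + e) − 1.
Hence c = [m·(rr + e) − 1]/(1 − m) = [3.000435 × (0.21 + 0.0327) − 1] / (1 − 3.000435) ≈ 0.135868.

0.136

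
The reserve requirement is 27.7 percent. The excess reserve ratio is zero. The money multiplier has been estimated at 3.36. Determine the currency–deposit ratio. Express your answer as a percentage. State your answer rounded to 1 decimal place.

2.9%

Using m = 3.36. From m = (1 + c)/(c + rr + e), rearranging gives 1 + c = m·(c + rr + e), so c·(1 − m) = m·(rr + e) − 1.
Hence c = [m·(rr + e) − 1]/(1 − m) = [3.36 × (0.277 + 0) − 1] / (1 − 3.36) ≈ 0.029356.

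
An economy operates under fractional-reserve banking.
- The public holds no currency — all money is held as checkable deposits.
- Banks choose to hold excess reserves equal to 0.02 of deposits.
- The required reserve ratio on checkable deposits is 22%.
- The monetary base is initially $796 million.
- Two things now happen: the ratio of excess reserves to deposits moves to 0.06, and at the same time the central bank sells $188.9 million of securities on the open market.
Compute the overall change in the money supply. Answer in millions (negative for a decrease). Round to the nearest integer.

Before: m₁ = 1 / (0.22 + 0.02) ≈ 4.1667, MB₁ = 796, so M₁ = 4.1667 × 796 = 3316.6932 million.
After: m₂ = 1 / (0.22 + 0.06) ≈ 3.5714, MB₂ = 796 − 188.9 = 607.1, so M₂ = 3.5714 × 607.1 ≈ 2168.1969 million.
ΔM = M₂ − M₁ = 2168.1969 − 3316.6932 = -1148.4963 million.

-1148 million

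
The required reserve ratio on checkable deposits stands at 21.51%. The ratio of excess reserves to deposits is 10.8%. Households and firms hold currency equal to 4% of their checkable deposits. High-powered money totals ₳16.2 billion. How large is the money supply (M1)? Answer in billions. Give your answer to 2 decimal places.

The money multiplier is m = (1 + c) / (rr + e + c) = (1 + 0.04) / (0.2151 + 0.108 + 0.04) ≈ 2.86422.
So M = m × MB = 2.86422 × 16.2 ≈ 46.4004 billion.

₳46.40 billion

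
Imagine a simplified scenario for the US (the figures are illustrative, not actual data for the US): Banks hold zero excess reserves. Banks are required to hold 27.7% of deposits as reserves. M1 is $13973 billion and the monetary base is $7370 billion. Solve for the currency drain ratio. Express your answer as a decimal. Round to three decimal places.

Using m = M/MB = 13973/7370 ≈ 1.895929. From m = (1 + c)/(c + rr + e), rearranging gives 1 + c = m·(c + rr + e), so c·(1 − m) = m·(rr + e) − 1.
Hence c = [m·(rr + e) − 1]/(1 − m) = [1.895929 × (0.277 + 0) − 1] / (1 − 1.895929) ≈ 0.529984.

0.530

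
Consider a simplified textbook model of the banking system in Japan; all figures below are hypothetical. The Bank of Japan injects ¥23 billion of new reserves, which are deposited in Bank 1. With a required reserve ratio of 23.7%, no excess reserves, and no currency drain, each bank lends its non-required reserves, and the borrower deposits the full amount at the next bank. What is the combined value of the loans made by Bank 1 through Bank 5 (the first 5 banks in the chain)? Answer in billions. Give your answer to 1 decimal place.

Bank i lends (1 − rr)^i of the original deposit: Bank 1 lends 23·0.7630 = 17.5490, Bank 2 lends 23·0.7630² ≈ 13.3899, and so on.
Summing a geometric series: total = 23·[0.7630·(1 − 0.7630^5) / (1 − 0.7630)] ≈ 54.8983 billion.

¥54.9 billion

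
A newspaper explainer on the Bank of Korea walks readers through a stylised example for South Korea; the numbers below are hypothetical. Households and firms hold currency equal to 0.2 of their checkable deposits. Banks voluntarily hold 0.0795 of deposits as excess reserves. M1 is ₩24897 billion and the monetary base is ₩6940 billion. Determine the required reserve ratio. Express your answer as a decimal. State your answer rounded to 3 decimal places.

0.055

Using m = M/MB = 24897/6940 ≈ 3.587464. Since m = (1 + c)/(c + rr + e), the denominator satisfies c + rr + e = (1 + c)/m = (1 + 0.2) / 3.587464 ≈ 0.334498.
With c = 0.2 and e = 0.0795, the required reserve ratio is 0.334498 − 0.2 − 0.0795 = 0.054998.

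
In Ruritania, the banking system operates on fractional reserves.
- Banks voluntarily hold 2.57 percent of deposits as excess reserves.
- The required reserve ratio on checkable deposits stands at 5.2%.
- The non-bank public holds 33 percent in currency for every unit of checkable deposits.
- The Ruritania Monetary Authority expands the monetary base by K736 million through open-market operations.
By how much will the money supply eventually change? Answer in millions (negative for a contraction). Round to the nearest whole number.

K2401 million

The money multiplier is m = (1 + c) / (rr + e + c) = (1 + 0.33) / (0.052 + 0.0257 + 0.33) ≈ 3.2622.
The purchase adds 736 million of base, so ΔM = m × ΔMB = 3.2622 × (+736) = 2400.9792 million.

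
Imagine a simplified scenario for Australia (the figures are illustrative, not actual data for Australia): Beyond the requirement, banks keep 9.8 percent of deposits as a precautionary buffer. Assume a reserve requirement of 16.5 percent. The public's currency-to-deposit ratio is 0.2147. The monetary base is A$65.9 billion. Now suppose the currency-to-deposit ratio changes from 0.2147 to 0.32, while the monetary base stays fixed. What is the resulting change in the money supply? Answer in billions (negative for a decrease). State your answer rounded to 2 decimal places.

-18.36 billion

Initially m₁ = (1 + 0.2147) / (0.165 + 0.098 + 0.2147) ≈ 2.54281, so M₁ = 2.54281 × 65.9 ≈ 167.5712 billion.
After the change m₂ = (1 + 0.32) / (0.165 + 0.098 + 0.32) ≈ 2.26415, so M₂ = 2.26415 × 65.9 ≈ 149.2075 billion.
ΔM = M₂ − M₁ = 149.2075 − 167.5712 = -18.3637 billion.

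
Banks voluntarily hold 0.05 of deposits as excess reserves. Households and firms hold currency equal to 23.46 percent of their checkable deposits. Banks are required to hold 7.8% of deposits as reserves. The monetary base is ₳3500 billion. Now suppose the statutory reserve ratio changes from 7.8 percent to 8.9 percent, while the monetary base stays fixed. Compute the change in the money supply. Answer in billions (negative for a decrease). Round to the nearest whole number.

-351 billion

Initially m₁ = (1 + 0.2346) / (0.078 + 0.05 + 0.2346) ≈ 3.40485, so M₁ = 3.40485 × 3500 = 11916.975 billion.
After the change m₂ = (1 + 0.2346) / (0.089 + 0.05 + 0.2346) ≈ 3.30460, so M₂ = 3.30460 × 3500 = 11566.1 billion.
ΔM = M₂ − M₁ = 11566.1 − 11916.975 = -350.875 billion.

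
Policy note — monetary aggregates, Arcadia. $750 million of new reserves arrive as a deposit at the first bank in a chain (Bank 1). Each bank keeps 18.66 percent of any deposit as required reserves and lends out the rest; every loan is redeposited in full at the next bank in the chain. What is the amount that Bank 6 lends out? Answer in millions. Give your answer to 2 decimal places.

Each bank lends a fraction (1 − rr) = 0.8134 of the deposit it receives, so Bank 6 receives 750·0.8134^5 and lends 750·0.8134^6 ≈ 217.2132 million.

$217.21 million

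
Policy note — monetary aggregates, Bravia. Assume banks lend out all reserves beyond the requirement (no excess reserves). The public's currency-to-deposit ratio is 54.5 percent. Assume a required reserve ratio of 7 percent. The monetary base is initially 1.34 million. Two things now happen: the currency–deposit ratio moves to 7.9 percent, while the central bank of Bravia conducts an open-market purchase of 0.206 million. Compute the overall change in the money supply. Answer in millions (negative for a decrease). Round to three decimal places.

7.829 million

Before: m₁ = (1 + 0.545) / (0.07 + 0.545) ≈ 2.51220, MB₁ = 1.34, so M₁ = 2.51220 × 1.34 ≈ 3.3663 million.
After: m₂ = (1 + 0.079) / (0.07 + 0.079) ≈ 7.24161, MB₂ = 1.34 + 0.206 = 1.546, so M₂ = 7.24161 × 1.546 ≈ 11.1955 million.
ΔM = M₂ − M₁ = 11.1955 − 3.3663 = 7.8292 million.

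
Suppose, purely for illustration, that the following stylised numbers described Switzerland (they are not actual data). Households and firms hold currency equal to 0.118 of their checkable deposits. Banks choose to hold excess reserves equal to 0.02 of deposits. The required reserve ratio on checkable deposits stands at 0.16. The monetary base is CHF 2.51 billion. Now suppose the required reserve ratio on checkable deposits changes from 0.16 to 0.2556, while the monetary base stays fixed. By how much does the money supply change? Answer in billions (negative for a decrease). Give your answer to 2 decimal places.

-2.29 billion

Initially m₁ = (1 + 0.118) / (0.16 + 0.02 + 0.118) ≈ 3.7517, so M₁ = 3.7517 × 2.51 ≈ 9.4168 billion.
After the change m₂ = (1 + 0.118) / (0.2556 + 0.02 + 0.118) ≈ 2.8404, so M₂ = 2.8404 × 2.51 ≈ 7.1294 billion.
ΔM = M₂ − M₁ = 7.1294 − 9.4168 = -2.2874 billion.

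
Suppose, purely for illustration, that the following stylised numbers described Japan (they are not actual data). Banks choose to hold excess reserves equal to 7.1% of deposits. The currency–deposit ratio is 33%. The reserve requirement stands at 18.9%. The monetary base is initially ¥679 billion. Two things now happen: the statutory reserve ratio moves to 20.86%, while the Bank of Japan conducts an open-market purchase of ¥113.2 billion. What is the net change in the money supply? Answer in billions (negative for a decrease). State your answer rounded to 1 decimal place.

Before: m₁ = (1 + 0.33) / (0.189 + 0.071 + 0.33) ≈ 2.25424, MB₁ = 679, so M₁ = 2.25424 × 679 ≈ 1530.629 billion.
After: m₂ = (1 + 0.33) / (0.2086 + 0.071 + 0.33) ≈ 2.18176, MB₂ = 679 + 113.2 = 792.2, so M₂ = 2.18176 × 792.2 ≈ 1728.3903 billion.
ΔM = M₂ − M₁ = 1728.3903 − 1530.629 = 197.7613 billion.

¥197.8 billion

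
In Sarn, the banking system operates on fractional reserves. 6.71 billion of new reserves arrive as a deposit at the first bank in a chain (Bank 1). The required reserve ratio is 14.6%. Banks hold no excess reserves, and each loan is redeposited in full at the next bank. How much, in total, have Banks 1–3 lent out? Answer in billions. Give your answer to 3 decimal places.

Bank i lends (1 − rr)^i of the original deposit: Bank 1 lends 6.71·0.8540 ≈ 5.7303, Bank 2 lends 6.71·0.8540² ≈ 4.8937, and so on.
Summing a geometric series: total = 6.71·[0.8540·(1 − 0.8540^3) / (1 − 0.8540)] ≈ 14.8033 billion.

14.803 billion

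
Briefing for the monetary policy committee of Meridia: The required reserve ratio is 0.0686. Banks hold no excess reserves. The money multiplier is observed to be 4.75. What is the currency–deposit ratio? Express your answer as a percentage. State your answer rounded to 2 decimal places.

17.98%

Using m = 4.75. From m = (1 + c)/(c + rr + e), rearranging gives 1 + c = m·(c + rr + e), so c·(1 − m) = m·(rr + e) − 1.
Hence c = [m·(rr + e) − 1]/(1 − m) = [4.75 × (0.0686 + 0) − 1] / (1 − 4.75) ≈ 0.179773.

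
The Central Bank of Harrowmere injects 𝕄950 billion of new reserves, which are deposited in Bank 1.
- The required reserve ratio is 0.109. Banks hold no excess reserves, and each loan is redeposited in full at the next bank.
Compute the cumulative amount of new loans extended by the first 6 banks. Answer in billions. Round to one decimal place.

Bank i lends (1 − rr)^i of the original deposit: Bank 1 lends 950·0.8910 = 846.4500, Bank 2 lends 950·0.8910² ≈ 754.1870, and so on.
Summing a geometric series: total = 950·[0.8910·(1 − 0.8910^6) / (1 − 0.8910)] ≈ 3880.1489 billion.

𝕄3880.1 billion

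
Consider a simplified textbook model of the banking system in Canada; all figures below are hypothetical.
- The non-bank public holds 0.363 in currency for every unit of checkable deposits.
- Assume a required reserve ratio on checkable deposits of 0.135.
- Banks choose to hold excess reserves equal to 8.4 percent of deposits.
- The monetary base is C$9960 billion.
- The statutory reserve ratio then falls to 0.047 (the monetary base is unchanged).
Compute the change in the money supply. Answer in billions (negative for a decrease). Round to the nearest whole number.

Initially m₁ = (1 + 0.363) / (0.135 + 0.084 + 0.363) ≈ 2.34192, so M₁ = 2.34192 × 9960 = 23325.5232 billion.
After the change m₂ = (1 + 0.363) / (0.047 + 0.084 + 0.363) ≈ 2.75911, so M₂ = 2.75911 × 9960 = 27480.7356 billion.
ΔM = M₂ − M₁ = 27480.7356 − 23325.5232 = 4155.2124 billion.

C$4155 billion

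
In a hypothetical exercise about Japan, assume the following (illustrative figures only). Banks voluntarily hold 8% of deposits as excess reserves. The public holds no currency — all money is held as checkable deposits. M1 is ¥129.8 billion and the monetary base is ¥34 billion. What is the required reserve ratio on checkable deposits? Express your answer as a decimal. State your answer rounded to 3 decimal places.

0.182

Using m = M/MB = 129.8/34 ≈ 3.817647. Since m = (1 + c)/(c + rr + e), the denominator satisfies c + rr + e = (1 + c)/m = (1 + 0) / 3.817647 ≈ 0.261941.
With c = 0 and e = 0.08, the required reserve ratio on checkable deposits is 0.261941 − 0 − 0.08 = 0.181941.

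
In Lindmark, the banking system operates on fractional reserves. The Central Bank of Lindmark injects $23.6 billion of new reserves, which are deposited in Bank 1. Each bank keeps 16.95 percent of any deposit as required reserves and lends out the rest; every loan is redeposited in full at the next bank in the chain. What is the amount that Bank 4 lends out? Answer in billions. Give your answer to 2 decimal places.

$11.23 billion

Each bank lends a fraction (1 − rr) = 0.8305 of the deposit it receives, so Bank 4 receives 23.6·0.8305^3 and lends 23.6·0.8305^4 ≈ 11.2272 billion.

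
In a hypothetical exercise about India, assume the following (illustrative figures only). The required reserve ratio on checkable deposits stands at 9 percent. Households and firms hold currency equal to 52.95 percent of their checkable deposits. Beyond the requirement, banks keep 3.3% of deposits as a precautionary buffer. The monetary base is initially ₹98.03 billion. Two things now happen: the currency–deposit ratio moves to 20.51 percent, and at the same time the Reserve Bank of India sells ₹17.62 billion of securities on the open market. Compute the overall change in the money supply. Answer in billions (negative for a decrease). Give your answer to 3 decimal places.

Before: m₁ = (1 + 0.5295) / (0.09 + 0.033 + 0.5295) ≈ 2.344061, MB₁ = 98.03, so M₁ = 2.344061 × 98.03 ≈ 229.7883 billion.
After: m₂ = (1 + 0.2051) / (0.09 + 0.033 + 0.2051) ≈ 3.672966, MB₂ = 98.03 − 17.62 = 80.41, so M₂ = 3.672966 × 80.41 ≈ 295.3432 billion.
ΔM = M₂ − M₁ = 295.3432 − 229.7883 = 65.5549 billion.

₹65.555 billion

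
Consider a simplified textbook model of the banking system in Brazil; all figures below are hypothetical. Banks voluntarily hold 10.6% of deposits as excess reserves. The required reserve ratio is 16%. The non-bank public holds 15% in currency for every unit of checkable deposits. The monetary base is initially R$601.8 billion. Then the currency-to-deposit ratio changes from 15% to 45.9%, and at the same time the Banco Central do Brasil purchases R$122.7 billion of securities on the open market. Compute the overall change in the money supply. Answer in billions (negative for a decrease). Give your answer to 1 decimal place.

Before: m₁ = (1 + 0.15) / (0.16 + 0.106 + 0.15) ≈ 2.76442, MB₁ = 601.8, so M₁ = 2.76442 × 601.8 ≈ 1663.628 billion.
After: m₂ = (1 + 0.459) / (0.16 + 0.106 + 0.459) ≈ 2.01241, MB₂ = 601.8 + 122.7 = 724.5, so M₂ = 2.01241 × 724.5 ≈ 1457.991 billion.
ΔM = M₂ − M₁ = 1457.991 − 1663.628 = -205.637 billion.

-205.6 billion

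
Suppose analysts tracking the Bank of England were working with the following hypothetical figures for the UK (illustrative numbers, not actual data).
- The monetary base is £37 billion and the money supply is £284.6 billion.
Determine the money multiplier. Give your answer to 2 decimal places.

7.69

The money multiplier is m = M / MB = 284.6 / 37 ≈ 7.69189.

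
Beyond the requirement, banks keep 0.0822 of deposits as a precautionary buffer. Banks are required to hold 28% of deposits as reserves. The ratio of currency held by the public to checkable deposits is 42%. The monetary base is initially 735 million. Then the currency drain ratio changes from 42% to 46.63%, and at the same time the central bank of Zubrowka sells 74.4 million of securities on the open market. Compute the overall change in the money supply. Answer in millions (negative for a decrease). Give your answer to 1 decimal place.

-165.2 million

Before: m₁ = (1 + 0.42) / (0.28 + 0.0822 + 0.42) ≈ 1.81539, MB₁ = 735, so M₁ = 1.81539 × 735 ≈ 1334.3117 million.
After: m₂ = (1 + 0.4663) / (0.28 + 0.0822 + 0.4663) ≈ 1.76982, MB₂ = 735 − 74.4 = 660.6, so M₂ = 1.76982 × 660.6 ≈ 1169.1431 million.
ΔM = M₂ − M₁ = 1169.1431 − 1334.3117 = -165.1686 million.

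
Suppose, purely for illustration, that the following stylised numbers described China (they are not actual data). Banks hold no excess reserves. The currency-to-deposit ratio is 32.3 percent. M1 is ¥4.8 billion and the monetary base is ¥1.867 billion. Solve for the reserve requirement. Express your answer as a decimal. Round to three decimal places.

0.192

Using m = M/MB = 4.8/1.867 ≈ 2.570969. Since m = (1 + c)/(c + rr + e), the denominator satisfies c + rr + e = (1 + c)/m = (1 + 0.323) / 2.570969 ≈ 0.514592.
With c = 0.323 and e = 0, the reserve requirement is 0.514592 − 0.323 − 0 = 0.191592.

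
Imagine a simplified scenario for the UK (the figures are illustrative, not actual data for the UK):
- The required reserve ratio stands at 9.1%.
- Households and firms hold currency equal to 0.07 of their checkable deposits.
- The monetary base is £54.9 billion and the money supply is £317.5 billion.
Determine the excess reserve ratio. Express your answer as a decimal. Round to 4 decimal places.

Using m = M/MB = 317.5/54.9 ≈ 5.783242. Since m = (1 + c)/(c + rr + e), the denominator satisfies c + rr + e = (1 + c)/m = (1 + 0.07) / 5.783242 ≈ 0.185017.
With c = 0.07 and rr = 0.091, the excess reserve ratio is 0.185017 − 0.07 − 0.091 = 0.024017.

0.0240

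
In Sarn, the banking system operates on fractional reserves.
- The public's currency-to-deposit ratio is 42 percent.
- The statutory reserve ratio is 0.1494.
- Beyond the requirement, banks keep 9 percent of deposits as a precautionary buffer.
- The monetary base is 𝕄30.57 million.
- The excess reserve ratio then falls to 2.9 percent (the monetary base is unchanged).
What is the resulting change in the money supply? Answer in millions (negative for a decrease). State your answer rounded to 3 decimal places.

𝕄6.711 million

Initially m₁ = (1 + 0.42) / (0.1494 + 0.09 + 0.42) ≈ 2.153473, so M₁ = 2.153473 × 30.57 ≈ 65.8317 million.
After the change m₂ = (1 + 0.42) / (0.1494 + 0.029 + 0.42) ≈ 2.372995, so M₂ = 2.372995 × 30.57 ≈ 72.5425 million.
ΔM = M₂ − M₁ = 72.5425 − 65.8317 = 6.7108 million.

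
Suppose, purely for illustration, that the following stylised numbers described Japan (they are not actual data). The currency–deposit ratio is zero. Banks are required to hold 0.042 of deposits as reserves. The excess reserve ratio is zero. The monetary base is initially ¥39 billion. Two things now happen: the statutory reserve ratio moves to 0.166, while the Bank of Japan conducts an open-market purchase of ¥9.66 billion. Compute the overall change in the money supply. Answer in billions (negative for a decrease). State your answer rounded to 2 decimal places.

-635.44 billion

Before: m₁ = 1 / (0.042) ≈ 23.80952, MB₁ = 39, so M₁ = 23.80952 × 39 ≈ 928.5713 billion.
After: m₂ = 1 / (0.166) ≈ 6.02410, MB₂ = 39 + 9.66 = 48.66, so M₂ = 6.02410 × 48.66 ≈ 293.1327 billion.
ΔM = M₂ − M₁ = 293.1327 − 928.5713 = -635.4386 billion.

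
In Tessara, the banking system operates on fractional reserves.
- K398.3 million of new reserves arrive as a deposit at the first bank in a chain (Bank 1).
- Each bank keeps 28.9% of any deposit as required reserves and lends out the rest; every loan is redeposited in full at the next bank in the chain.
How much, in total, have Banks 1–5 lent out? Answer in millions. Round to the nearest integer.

Bank i lends (1 − rr)^i of the original deposit: Bank 1 lends 398.3·0.7110 = 283.1913, Bank 2 lends 398.3·0.7110² ≈ 201.3490, and so on.
Summing a geometric series: total = 398.3·[0.7110·(1 − 0.7110^5) / (1 − 0.7110)] ≈ 801.8556 million.

K802 million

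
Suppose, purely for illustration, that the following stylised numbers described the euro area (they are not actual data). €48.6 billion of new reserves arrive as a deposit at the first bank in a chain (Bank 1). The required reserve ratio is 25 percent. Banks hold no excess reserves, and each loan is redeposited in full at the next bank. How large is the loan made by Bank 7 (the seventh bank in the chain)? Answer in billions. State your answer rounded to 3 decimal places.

Each bank lends a fraction (1 − rr) = 0.7500 of the deposit it receives, so Bank 7 receives 48.6·0.7500^6 and lends 48.6·0.7500^7 ≈ 6.4873 billion.

€6.487 billion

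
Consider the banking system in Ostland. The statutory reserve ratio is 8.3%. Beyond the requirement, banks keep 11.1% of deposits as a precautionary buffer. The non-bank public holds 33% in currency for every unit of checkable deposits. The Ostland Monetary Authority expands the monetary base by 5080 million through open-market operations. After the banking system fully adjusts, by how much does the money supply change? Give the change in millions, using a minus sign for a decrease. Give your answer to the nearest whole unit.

12894 million

The money multiplier is m = (1 + c) / (rr + e + c) = (1 + 0.33) / (0.083 + 0.111 + 0.33) ≈ 2.53817.
The purchase adds 5080 million of base, so ΔM = m × ΔMB = 2.53817 × (+5080) = 12893.9036 million.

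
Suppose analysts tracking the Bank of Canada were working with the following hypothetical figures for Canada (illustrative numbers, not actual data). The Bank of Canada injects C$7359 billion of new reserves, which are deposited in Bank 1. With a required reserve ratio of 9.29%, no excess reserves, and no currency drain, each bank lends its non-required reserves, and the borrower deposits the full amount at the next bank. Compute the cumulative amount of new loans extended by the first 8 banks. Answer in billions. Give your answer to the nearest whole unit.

C$38917 billion

Bank i lends (1 − rr)^i of the original deposit: Bank 1 lends 7359·0.9071 = 6675.3489, Bank 2 lends 7359·0.9071² ≈ 6055.2090, and so on.
Summing a geometric series: total = 7359·[0.9071·(1 − 0.9071^8) / (1 − 0.9071)] ≈ 38917.0294 billion.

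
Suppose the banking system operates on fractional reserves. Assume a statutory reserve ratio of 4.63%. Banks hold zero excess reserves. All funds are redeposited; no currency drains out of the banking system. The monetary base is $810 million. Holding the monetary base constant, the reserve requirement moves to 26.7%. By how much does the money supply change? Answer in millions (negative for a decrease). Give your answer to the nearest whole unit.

Initially m₁ = 1 / (0.0463) ≈ 21.5983, so M₁ = 21.5983 × 810 = 17494.623 million.
After the change m₂ = 1 / (0.267) ≈ 3.7453, so M₂ = 3.7453 × 810 = 3033.693 million.
ΔM = M₂ − M₁ = 3033.693 − 17494.623 = -14460.93 million.

-14461 million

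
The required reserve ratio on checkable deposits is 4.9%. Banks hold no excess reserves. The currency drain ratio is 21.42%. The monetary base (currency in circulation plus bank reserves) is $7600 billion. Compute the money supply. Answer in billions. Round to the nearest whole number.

The money multiplier is m = (1 + c) / (rr + c) = (1 + 0.2142) / (0.049 + 0.2142) ≈ 4.61322.
So M = m × MB = 4.61322 × 7600 = 35060.472 billion.

$35060 billion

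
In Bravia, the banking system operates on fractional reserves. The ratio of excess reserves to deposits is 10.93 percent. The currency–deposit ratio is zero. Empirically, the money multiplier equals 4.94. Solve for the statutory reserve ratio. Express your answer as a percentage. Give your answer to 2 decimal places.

9.31%

Using m = 4.94. Since m = (1 + c)/(c + rr + e), the denominator satisfies c + rr + e = (1 + c)/m = (1 + 0) / 4.94 ≈ 0.202429.
With c = 0 and e = 0.1093, the statutory reserve ratio is 0.202429 − 0 − 0.1093 = 0.093129.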